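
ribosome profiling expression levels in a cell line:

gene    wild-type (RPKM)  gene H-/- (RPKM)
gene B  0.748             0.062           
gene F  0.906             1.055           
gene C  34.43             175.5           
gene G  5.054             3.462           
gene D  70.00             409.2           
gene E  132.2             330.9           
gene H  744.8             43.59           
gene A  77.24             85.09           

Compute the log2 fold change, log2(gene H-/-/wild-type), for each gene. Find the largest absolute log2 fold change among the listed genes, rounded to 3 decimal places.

log2(0.062/0.748) = -3.593  (gene B)
log2(1.055/0.906) = 0.220  (gene F)
log2(175.5/34.43) = 2.350  (gene C)
log2(3.462/5.054) = -0.546  (gene G)
log2(409.2/70.00) = 2.547  (gene D)
log2(330.9/132.2) = 1.324  (gene E)
log2(43.59/744.8) = -4.095  (gene H)
log2(85.09/77.24) = 0.140  (gene A)
The largest magnitude belongs to gene H.

4.095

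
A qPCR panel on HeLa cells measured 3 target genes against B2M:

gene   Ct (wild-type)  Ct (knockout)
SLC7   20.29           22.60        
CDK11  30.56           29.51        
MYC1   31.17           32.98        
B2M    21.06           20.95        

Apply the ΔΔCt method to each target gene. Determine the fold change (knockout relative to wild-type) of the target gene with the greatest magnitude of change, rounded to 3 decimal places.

0.187

SLC7: ΔΔCt = (22.60−20.95) − (20.29−21.06) = 1.65 − (-0.77) = 2.42; fold change = 2^-2.42 = 0.187
CDK11: ΔΔCt = (29.51−20.95) − (30.56−21.06) = 8.56 − 9.50 = -0.94; fold change = 2^0.94 = 1.919
MYC1: ΔΔCt = (32.98−20.95) − (31.17−21.06) = 12.03 − 10.11 = 1.92; fold change = 2^-1.92 = 0.264
SLC7 has the largest |ΔΔCt| = 2.42.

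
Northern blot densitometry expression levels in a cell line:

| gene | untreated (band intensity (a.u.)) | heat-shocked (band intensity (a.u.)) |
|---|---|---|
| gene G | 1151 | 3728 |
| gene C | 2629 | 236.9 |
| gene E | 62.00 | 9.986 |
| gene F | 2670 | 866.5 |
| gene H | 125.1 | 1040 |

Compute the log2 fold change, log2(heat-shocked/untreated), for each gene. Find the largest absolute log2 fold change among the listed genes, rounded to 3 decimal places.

log2(3728/1151) = 1.696  (gene G)
log2(236.9/2629) = -3.472  (gene C)
log2(9.986/62.00) = -2.634  (gene E)
log2(866.5/2670) = -1.624  (gene F)
log2(1040/125.1) = 3.055  (gene H)
The largest magnitude belongs to gene C.

3.472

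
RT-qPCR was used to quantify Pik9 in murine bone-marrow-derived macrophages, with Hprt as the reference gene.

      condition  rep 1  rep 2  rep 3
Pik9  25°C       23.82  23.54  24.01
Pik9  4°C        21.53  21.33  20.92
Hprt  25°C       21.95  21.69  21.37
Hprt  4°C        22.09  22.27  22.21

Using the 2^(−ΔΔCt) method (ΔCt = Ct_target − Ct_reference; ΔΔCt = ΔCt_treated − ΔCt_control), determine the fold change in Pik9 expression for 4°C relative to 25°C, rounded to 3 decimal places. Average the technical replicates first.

8.282

Mean Ct: Pik9 25°C 23.790; Pik9 4°C 21.260; Hprt 25°C 21.670; Hprt 4°C 22.190
ΔCt(25°C) = 23.790 − 21.670 = 2.120
ΔCt(4°C) = 21.260 − 22.190 = -0.930
ΔΔCt = -0.930 − 2.120 = -3.050
Fold change = 2^(−(-3.050)) = 2^3.050 = 8.2821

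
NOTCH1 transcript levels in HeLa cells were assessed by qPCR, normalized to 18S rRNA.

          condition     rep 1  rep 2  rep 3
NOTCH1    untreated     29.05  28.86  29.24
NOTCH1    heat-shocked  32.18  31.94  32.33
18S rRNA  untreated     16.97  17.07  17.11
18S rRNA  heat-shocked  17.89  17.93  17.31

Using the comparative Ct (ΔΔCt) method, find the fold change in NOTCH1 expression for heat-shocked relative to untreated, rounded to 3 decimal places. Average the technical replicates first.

0.184

Mean Ct: NOTCH1 untreated 29.050; NOTCH1 heat-shocked 32.150; 18S rRNA untreated 17.050; 18S rRNA heat-shocked 17.710
ΔCt(untreated) = 29.050 − 17.050 = 12.000
ΔCt(heat-shocked) = 32.150 − 17.710 = 14.440
ΔΔCt = 14.440 − 12.000 = 2.440
Fold change = 2^(−2.440) = 0.1843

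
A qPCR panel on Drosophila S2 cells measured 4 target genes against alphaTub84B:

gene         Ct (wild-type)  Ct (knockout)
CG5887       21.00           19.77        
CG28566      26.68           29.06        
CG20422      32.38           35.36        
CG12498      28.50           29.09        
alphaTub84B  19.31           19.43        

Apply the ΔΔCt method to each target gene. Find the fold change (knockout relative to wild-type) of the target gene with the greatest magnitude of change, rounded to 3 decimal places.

0.138

CG5887: ΔΔCt = (19.77−19.43) − (21.00−19.31) = 0.34 − 1.69 = -1.35; fold change = 2^1.35 = 2.549
CG28566: ΔΔCt = (29.06−19.43) − (26.68−19.31) = 9.63 − 7.37 = 2.26; fold change = 2^-2.26 = 0.209
CG20422: ΔΔCt = (35.36−19.43) − (32.38−19.31) = 15.93 − 13.07 = 2.86; fold change = 2^-2.86 = 0.138
CG12498: ΔΔCt = (29.09−19.43) − (28.50−19.31) = 9.66 − 9.19 = 0.47; fold change = 2^-0.47 = 0.722
CG20422 has the largest |ΔΔCt| = 2.86.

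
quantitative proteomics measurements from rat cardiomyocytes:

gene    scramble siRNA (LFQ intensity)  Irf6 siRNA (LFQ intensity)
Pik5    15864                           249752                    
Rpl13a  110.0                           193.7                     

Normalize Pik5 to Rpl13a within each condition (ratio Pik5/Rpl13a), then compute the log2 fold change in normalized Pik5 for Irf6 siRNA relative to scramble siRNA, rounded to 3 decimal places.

Pik5/Rpl13a (scramble siRNA) = 15864 / 110.0 = 144.22
Pik5/Rpl13a (Irf6 siRNA) = 249752 / 193.7 = 1289.4
Fold change = 1289.4 / 144.22 = 8.9404
log2(8.9404) = 3.1603

3.160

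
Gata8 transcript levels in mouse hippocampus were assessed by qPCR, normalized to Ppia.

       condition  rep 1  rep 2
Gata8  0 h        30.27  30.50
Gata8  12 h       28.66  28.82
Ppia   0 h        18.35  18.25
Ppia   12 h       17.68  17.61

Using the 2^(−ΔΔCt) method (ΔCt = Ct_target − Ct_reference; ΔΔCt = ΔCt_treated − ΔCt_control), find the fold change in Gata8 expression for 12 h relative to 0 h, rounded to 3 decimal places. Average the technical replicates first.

1.986

Mean Ct: Gata8 0 h 30.385; Gata8 12 h 28.740; Ppia 0 h 18.300; Ppia 12 h 17.645
ΔCt(0 h) = 30.385 − 18.300 = 12.085
ΔCt(12 h) = 28.740 − 17.645 = 11.095
ΔΔCt = 11.095 − 12.085 = -0.990
Fold change = 2^(−(-0.990)) = 2^0.990 = 1.9862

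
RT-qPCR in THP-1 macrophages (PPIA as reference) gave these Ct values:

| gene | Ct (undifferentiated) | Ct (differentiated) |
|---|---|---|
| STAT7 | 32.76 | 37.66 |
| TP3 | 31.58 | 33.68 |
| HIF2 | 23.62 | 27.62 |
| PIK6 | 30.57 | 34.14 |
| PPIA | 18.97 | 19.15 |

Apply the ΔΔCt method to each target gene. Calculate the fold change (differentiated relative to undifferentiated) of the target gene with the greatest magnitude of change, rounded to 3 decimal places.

0.038

STAT7: ΔΔCt = (37.66−19.15) − (32.76−18.97) = 18.51 − 13.79 = 4.72; fold change = 2^-4.72 = 0.038
TP3: ΔΔCt = (33.68−19.15) − (31.58−18.97) = 14.53 − 12.61 = 1.92; fold change = 2^-1.92 = 0.264
HIF2: ΔΔCt = (27.62−19.15) − (23.62−18.97) = 8.47 − 4.65 = 3.82; fold change = 2^-3.82 = 0.071
PIK6: ΔΔCt = (34.14−19.15) − (30.57−18.97) = 14.99 − 11.60 = 3.39; fold change = 2^-3.39 = 0.095
STAT7 has the largest |ΔΔCt| = 4.72.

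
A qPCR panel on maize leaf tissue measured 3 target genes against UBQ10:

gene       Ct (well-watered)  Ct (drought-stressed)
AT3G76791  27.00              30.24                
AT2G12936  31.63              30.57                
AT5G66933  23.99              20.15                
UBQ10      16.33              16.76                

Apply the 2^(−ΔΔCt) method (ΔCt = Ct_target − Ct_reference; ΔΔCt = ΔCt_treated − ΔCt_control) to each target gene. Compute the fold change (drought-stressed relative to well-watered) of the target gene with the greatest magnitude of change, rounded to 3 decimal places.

AT3G76791: ΔΔCt = (30.24−16.76) − (27.00−16.33) = 13.48 − 10.67 = 2.81; fold change = 2^-2.81 = 0.143
AT2G12936: ΔΔCt = (30.57−16.76) − (31.63−16.33) = 13.81 − 15.30 = -1.49; fold change = 2^1.49 = 2.809
AT5G66933: ΔΔCt = (20.15−16.76) − (23.99−16.33) = 3.39 − 7.66 = -4.27; fold change = 2^4.27 = 19.293
AT5G66933 has the largest |ΔΔCt| = 4.27.

19.293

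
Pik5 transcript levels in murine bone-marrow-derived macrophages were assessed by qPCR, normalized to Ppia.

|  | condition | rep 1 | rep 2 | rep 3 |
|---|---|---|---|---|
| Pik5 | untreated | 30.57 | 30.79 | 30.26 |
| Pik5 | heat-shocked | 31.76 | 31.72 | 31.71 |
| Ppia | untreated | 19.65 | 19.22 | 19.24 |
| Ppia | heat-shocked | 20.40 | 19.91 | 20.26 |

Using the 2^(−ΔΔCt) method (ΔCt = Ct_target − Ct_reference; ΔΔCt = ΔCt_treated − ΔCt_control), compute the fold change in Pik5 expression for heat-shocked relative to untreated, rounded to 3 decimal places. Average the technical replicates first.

Mean Ct: Pik5 untreated 30.540; Pik5 heat-shocked 31.730; Ppia untreated 19.370; Ppia heat-shocked 20.190
ΔCt(untreated) = 30.540 − 19.370 = 11.170
ΔCt(heat-shocked) = 31.730 − 20.190 = 11.540
ΔΔCt = 11.540 − 11.170 = 0.370
Fold change = 2^(−0.370) = 0.7738

0.774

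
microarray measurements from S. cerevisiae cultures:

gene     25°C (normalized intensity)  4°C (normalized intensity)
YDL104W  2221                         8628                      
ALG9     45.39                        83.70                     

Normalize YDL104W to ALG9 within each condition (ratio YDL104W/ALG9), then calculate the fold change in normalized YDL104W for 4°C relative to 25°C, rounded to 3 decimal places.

2.107

YDL104W/ALG9 (25°C) = 2221 / 45.39 = 48.931
YDL104W/ALG9 (4°C) = 8628 / 83.70 = 103.08
Fold change = 103.08 / 48.931 = 2.1067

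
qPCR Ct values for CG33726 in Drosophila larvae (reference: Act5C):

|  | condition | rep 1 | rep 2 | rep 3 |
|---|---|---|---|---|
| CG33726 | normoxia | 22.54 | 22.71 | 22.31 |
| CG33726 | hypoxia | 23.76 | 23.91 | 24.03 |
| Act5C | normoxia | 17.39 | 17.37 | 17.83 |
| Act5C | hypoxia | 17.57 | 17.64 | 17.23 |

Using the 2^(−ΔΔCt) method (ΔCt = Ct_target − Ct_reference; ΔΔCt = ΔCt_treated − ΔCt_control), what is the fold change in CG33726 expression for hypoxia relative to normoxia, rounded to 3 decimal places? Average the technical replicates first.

Mean Ct: CG33726 normoxia 22.520; CG33726 hypoxia 23.900; Act5C normoxia 17.530; Act5C hypoxia 17.480
ΔCt(normoxia) = 22.520 − 17.530 = 4.990
ΔCt(hypoxia) = 23.900 − 17.480 = 6.420
ΔΔCt = 6.420 − 4.990 = 1.430
Fold change = 2^(−1.430) = 0.3711

0.371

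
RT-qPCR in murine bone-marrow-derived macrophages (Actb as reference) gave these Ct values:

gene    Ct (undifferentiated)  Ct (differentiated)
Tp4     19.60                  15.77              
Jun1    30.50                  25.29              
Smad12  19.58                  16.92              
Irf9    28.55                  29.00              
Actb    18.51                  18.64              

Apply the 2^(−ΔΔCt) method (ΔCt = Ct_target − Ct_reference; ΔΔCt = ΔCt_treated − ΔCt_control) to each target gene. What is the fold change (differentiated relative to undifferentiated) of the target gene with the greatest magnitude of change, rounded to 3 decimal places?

40.504

Tp4: ΔΔCt = (15.77−18.64) − (19.60−18.51) = -2.87 − 1.09 = -3.96; fold change = 2^3.96 = 15.562
Jun1: ΔΔCt = (25.29−18.64) − (30.50−18.51) = 6.65 − 11.99 = -5.34; fold change = 2^5.34 = 40.504
Smad12: ΔΔCt = (16.92−18.64) − (19.58−18.51) = -1.72 − 1.07 = -2.79; fold change = 2^2.79 = 6.916
Irf9: ΔΔCt = (29.00−18.64) − (28.55−18.51) = 10.36 − 10.04 = 0.32; fold change = 2^-0.32 = 0.801
Jun1 has the largest |ΔΔCt| = 5.34.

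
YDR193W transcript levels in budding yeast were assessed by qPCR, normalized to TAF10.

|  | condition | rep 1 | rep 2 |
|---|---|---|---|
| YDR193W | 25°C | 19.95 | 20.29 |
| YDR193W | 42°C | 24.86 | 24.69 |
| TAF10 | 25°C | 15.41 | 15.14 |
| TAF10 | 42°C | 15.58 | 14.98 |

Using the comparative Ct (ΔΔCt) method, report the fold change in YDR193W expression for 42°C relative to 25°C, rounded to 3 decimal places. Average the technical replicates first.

0.040

Mean Ct: YDR193W 25°C 20.120; YDR193W 42°C 24.775; TAF10 25°C 15.275; TAF10 42°C 15.280
ΔCt(25°C) = 20.120 − 15.275 = 4.845
ΔCt(42°C) = 24.775 − 15.280 = 9.495
ΔΔCt = 9.495 − 4.845 = 4.650
Fold change = 2^(−4.650) = 0.0398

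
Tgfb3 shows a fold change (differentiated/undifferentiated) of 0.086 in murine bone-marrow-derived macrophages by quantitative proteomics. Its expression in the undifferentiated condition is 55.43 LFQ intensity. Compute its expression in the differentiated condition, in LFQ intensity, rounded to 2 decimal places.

4.77

differentiated expression = 55.43 × 0.086 = 4.77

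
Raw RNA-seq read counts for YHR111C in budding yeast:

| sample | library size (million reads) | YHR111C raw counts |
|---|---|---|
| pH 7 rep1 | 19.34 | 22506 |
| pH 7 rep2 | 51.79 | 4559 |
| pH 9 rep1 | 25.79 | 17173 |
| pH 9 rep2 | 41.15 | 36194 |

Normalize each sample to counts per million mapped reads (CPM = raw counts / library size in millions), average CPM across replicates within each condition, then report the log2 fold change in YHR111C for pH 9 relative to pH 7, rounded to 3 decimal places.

0.304

CPM(pH 7 rep1) = 22506 / 19.34 = 1163.7022
CPM(pH 7 rep2) = 4559 / 51.79 = 88.0286
CPM(pH 9 rep1) = 17173 / 25.79 = 665.8782
CPM(pH 9 rep2) = 36194 / 41.15 = 879.5626
mean CPM(pH 7) = 625.8654; mean CPM(pH 9) = 772.7204
Fold change = 772.7204 / 625.8654 = 1.23464
log2(1.23464) = 0.3041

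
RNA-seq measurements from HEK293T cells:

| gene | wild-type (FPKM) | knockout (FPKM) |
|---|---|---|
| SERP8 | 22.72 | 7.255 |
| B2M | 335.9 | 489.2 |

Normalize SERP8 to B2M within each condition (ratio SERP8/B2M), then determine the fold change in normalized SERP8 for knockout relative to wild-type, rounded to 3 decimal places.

0.219

SERP8/B2M (wild-type) = 22.72 / 335.9 = 0.067639
SERP8/B2M (knockout) = 7.255 / 489.2 = 0.01483
Fold change = 0.01483 / 0.067639 = 0.2193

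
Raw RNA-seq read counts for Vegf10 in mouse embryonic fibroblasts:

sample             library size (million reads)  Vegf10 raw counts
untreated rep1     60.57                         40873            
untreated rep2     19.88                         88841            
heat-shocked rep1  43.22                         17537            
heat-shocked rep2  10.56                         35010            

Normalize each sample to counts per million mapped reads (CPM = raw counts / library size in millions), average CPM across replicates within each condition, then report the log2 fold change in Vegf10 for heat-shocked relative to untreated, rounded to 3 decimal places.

-0.467

CPM(untreated rep1) = 40873 / 60.57 = 674.8060
CPM(untreated rep2) = 88841 / 19.88 = 4468.8632
CPM(heat-shocked rep1) = 17537 / 43.22 = 405.7612
CPM(heat-shocked rep2) = 35010 / 10.56 = 3315.3409
mean CPM(untreated) = 2571.8346; mean CPM(heat-shocked) = 1860.5511
Fold change = 1860.5511 / 2571.8346 = 0.72343
log2(0.72343) = -0.4671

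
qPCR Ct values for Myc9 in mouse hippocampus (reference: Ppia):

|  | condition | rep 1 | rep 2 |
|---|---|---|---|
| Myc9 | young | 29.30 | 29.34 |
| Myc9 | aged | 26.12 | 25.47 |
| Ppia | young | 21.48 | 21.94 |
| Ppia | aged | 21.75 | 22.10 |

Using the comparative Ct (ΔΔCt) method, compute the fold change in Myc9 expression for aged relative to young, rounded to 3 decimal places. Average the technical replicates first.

Mean Ct: Myc9 young 29.320; Myc9 aged 25.795; Ppia young 21.710; Ppia aged 21.925
ΔCt(young) = 29.320 − 21.710 = 7.610
ΔCt(aged) = 25.795 − 21.925 = 3.870
ΔΔCt = 3.870 − 7.610 = -3.740
Fold change = 2^(−(-3.740)) = 2^3.740 = 13.3614

13.361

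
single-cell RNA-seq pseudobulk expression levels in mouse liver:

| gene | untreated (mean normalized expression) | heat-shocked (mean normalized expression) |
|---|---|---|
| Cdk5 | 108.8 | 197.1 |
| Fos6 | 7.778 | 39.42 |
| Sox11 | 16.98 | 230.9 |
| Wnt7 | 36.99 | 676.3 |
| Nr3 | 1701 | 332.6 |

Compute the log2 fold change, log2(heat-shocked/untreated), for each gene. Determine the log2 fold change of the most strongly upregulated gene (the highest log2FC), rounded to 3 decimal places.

log2(197.1/108.8) = 0.857  (Cdk5)
log2(39.42/7.778) = 2.341  (Fos6)
log2(230.9/16.98) = 3.765  (Sox11)
log2(676.3/36.99) = 4.192  (Wnt7)
log2(332.6/1701) = -2.355  (Nr3)
Wnt7 is most strongly upregulated.

4.192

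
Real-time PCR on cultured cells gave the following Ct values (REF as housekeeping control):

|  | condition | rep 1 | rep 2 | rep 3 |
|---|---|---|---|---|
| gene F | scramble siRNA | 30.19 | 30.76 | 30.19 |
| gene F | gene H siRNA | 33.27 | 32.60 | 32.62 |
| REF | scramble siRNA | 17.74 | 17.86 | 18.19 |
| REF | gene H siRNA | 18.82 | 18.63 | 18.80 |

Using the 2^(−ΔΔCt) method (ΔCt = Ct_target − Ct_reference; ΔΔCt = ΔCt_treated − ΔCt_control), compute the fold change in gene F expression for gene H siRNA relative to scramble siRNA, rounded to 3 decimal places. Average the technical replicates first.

0.323

Mean Ct: gene F scramble siRNA 30.380; gene F gene H siRNA 32.830; REF scramble siRNA 17.930; REF gene H siRNA 18.750
ΔCt(scramble siRNA) = 30.380 − 17.930 = 12.450
ΔCt(gene H siRNA) = 32.830 − 18.750 = 14.080
ΔΔCt = 14.080 − 12.450 = 1.630
Fold change = 2^(−1.630) = 0.3231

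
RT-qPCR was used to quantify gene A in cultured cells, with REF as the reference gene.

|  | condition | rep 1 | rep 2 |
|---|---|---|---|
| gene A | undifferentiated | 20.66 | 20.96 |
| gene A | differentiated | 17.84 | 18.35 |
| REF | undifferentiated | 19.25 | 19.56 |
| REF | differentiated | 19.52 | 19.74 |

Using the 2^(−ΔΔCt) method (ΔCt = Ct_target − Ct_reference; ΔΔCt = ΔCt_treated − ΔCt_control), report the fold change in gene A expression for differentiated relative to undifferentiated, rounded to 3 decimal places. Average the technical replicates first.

7.674

Mean Ct: gene A undifferentiated 20.810; gene A differentiated 18.095; REF undifferentiated 19.405; REF differentiated 19.630
ΔCt(undifferentiated) = 20.810 − 19.405 = 1.405
ΔCt(differentiated) = 18.095 − 19.630 = -1.535
ΔΔCt = -1.535 − 1.405 = -2.940
Fold change = 2^(−(-2.940)) = 2^2.940 = 7.6741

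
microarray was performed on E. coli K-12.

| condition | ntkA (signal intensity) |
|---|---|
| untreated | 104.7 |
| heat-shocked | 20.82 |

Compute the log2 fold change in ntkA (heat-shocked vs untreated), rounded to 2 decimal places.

Fold change = 20.82 / 104.7 = 0.1989
log2(0.1989) = -2.330

-2.33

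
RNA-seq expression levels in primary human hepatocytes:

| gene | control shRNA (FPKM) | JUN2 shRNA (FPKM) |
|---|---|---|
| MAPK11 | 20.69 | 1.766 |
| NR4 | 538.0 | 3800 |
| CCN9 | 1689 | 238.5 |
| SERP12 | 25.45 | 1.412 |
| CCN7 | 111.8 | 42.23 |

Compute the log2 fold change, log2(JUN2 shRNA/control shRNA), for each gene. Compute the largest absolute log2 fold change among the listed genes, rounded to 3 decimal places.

log2(1.766/20.69) = -3.550  (MAPK11)
log2(3800/538.0) = 2.820  (NR4)
log2(238.5/1689) = -2.824  (CCN9)
log2(1.412/25.45) = -4.172  (SERP12)
log2(42.23/111.8) = -1.405  (CCN7)
The largest magnitude belongs to SERP12.

4.172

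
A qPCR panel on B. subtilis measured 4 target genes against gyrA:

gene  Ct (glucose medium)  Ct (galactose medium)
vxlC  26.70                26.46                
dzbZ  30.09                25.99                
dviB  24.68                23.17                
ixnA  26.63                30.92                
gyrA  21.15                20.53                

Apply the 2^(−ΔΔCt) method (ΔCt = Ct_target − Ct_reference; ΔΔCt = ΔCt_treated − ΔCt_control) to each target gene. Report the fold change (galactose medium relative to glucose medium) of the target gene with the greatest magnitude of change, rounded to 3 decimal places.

vxlC: ΔΔCt = (26.46−20.53) − (26.70−21.15) = 5.93 − 5.55 = 0.38; fold change = 2^-0.38 = 0.768
dzbZ: ΔΔCt = (25.99−20.53) − (30.09−21.15) = 5.46 − 8.94 = -3.48; fold change = 2^3.48 = 11.158
dviB: ΔΔCt = (23.17−20.53) − (24.68−21.15) = 2.64 − 3.53 = -0.89; fold change = 2^0.89 = 1.853
ixnA: ΔΔCt = (30.92−20.53) − (26.63−21.15) = 10.39 − 5.48 = 4.91; fold change = 2^-4.91 = 0.033
ixnA has the largest |ΔΔCt| = 4.91.

0.033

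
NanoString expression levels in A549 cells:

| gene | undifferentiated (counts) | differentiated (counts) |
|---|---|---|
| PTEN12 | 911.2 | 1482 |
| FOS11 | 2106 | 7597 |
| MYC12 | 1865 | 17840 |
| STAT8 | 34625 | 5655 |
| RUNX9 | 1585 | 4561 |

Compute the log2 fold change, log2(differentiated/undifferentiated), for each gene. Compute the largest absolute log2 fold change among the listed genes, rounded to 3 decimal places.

log2(1482/911.2) = 0.702  (PTEN12)
log2(7597/2106) = 1.851  (FOS11)
log2(17840/1865) = 3.258  (MYC12)
log2(5655/34625) = -2.614  (STAT8)
log2(4561/1585) = 1.525  (RUNX9)
The largest magnitude belongs to MYC12.

3.258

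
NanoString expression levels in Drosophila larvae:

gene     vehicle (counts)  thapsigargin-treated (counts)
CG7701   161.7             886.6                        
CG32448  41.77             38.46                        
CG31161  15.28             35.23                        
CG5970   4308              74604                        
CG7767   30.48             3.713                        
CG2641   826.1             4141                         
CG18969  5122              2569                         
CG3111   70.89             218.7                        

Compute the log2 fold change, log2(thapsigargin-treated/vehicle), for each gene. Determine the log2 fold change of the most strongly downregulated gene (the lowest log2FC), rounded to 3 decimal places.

log2(886.6/161.7) = 2.455  (CG7701)
log2(38.46/41.77) = -0.119  (CG32448)
log2(35.23/15.28) = 1.205  (CG31161)
log2(74604/4308) = 4.114  (CG5970)
log2(3.713/30.48) = -3.037  (CG7767)
log2(4141/826.1) = 2.326  (CG2641)
log2(2569/5122) = -0.996  (CG18969)
log2(218.7/70.89) = 1.625  (CG3111)
CG7767 is most strongly downregulated.

-3.037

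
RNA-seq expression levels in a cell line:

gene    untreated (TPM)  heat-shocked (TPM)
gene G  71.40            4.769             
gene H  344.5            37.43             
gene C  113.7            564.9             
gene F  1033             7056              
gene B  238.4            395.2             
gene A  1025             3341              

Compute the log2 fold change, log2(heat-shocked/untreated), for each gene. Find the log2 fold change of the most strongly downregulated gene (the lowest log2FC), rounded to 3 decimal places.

log2(4.769/71.40) = -3.904  (gene G)
log2(37.43/344.5) = -3.202  (gene H)
log2(564.9/113.7) = 2.313  (gene C)
log2(7056/1033) = 2.772  (gene F)
log2(395.2/238.4) = 0.729  (gene B)
log2(3341/1025) = 1.705  (gene A)
gene G is most strongly downregulated.

-3.904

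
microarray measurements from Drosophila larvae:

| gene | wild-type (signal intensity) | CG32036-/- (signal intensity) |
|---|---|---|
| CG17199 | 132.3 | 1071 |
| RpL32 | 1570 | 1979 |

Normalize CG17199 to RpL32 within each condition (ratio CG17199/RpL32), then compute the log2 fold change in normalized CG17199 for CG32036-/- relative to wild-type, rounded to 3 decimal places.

2.683

CG17199/RpL32 (wild-type) = 132.3 / 1570 = 0.084268
CG17199/RpL32 (CG32036-/-) = 1071 / 1979 = 0.54118
Fold change = 0.54118 / 0.084268 = 6.4222
log2(6.4222) = 2.6831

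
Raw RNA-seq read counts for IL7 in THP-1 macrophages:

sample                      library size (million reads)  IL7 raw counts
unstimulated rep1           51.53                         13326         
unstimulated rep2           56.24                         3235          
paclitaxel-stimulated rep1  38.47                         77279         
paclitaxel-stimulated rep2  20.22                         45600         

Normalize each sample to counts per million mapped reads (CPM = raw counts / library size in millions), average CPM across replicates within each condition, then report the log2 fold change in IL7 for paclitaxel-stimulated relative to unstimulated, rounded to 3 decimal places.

3.754

CPM(unstimulated rep1) = 13326 / 51.53 = 258.6066
CPM(unstimulated rep2) = 3235 / 56.24 = 57.5213
CPM(paclitaxel-stimulated rep1) = 77279 / 38.47 = 2008.8121
CPM(paclitaxel-stimulated rep2) = 45600 / 20.22 = 2255.1929
mean CPM(unstimulated) = 158.0640; mean CPM(paclitaxel-stimulated) = 2132.0025
Fold change = 2132.0025 / 158.0640 = 13.48822
log2(13.48822) = 3.7536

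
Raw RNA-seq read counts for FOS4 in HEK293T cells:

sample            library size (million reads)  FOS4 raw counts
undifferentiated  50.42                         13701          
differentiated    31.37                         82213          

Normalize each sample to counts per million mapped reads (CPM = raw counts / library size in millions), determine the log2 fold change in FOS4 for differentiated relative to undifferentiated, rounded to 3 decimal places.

CPM(undifferentiated) = 13701 / 50.42 = 271.7374
CPM(differentiated) = 82213 / 31.37 = 2620.7523
Fold change = 2620.7523 / 271.7374 = 9.64443
log2(9.64443) = 3.2697

3.270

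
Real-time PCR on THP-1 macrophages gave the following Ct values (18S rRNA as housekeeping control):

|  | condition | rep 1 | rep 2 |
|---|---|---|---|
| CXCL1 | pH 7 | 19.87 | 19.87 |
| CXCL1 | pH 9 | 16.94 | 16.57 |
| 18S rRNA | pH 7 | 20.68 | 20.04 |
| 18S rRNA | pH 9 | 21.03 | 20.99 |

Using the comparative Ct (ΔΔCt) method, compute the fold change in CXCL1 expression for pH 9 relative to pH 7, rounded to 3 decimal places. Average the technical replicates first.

Mean Ct: CXCL1 pH 7 19.870; CXCL1 pH 9 16.755; 18S rRNA pH 7 20.360; 18S rRNA pH 9 21.010
ΔCt(pH 7) = 19.870 − 20.360 = -0.490
ΔCt(pH 9) = 16.755 − 21.010 = -4.255
ΔΔCt = -4.255 − (-0.490) = -3.765
Fold change = 2^(−(-3.765)) = 2^3.765 = 13.5950

13.595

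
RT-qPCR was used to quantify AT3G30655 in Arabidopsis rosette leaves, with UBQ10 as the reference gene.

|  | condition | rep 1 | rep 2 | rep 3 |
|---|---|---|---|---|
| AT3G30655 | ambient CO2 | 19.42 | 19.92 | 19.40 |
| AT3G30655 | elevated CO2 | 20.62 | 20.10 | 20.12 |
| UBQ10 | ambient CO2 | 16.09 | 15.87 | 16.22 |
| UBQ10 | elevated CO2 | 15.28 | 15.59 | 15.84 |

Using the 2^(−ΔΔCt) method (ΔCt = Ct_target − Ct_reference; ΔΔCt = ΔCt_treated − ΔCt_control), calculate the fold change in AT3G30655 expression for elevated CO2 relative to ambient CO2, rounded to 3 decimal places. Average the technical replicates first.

0.438

Mean Ct: AT3G30655 ambient CO2 19.580; AT3G30655 elevated CO2 20.280; UBQ10 ambient CO2 16.060; UBQ10 elevated CO2 15.570
ΔCt(ambient CO2) = 19.580 − 16.060 = 3.520
ΔCt(elevated CO2) = 20.280 − 15.570 = 4.710
ΔΔCt = 4.710 − 3.520 = 1.190
Fold change = 2^(−1.190) = 0.4383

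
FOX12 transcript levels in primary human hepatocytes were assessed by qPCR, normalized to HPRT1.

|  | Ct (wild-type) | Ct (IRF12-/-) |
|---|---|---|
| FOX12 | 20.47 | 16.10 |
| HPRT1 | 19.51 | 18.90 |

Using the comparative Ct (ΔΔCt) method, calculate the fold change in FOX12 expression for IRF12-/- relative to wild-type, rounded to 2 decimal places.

13.55

ΔCt(wild-type) = 20.470 − 19.510 = 0.960
ΔCt(IRF12-/-) = 16.100 − 18.900 = -2.800
ΔΔCt = -2.800 − 0.960 = -3.760
Fold change = 2^(−(-3.760)) = 2^3.760 = 13.548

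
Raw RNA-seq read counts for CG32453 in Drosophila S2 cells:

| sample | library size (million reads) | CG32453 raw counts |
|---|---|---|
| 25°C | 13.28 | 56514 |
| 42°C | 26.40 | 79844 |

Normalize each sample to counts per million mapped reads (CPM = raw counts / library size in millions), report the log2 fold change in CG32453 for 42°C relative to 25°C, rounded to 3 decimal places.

-0.493

CPM(25°C) = 56514 / 13.28 = 4255.5723
CPM(42°C) = 79844 / 26.40 = 3024.3939
Fold change = 3024.3939 / 4255.5723 = 0.71069
log2(0.71069) = -0.4927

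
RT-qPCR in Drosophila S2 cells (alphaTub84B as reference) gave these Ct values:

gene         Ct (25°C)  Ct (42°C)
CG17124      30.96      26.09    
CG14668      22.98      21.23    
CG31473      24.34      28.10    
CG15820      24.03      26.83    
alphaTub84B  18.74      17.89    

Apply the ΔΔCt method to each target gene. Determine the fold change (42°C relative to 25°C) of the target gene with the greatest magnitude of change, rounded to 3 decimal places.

CG17124: ΔΔCt = (26.09−17.89) − (30.96−18.74) = 8.20 − 12.22 = -4.02; fold change = 2^4.02 = 16.223
CG14668: ΔΔCt = (21.23−17.89) − (22.98−18.74) = 3.34 − 4.24 = -0.90; fold change = 2^0.90 = 1.866
CG31473: ΔΔCt = (28.10−17.89) − (24.34−18.74) = 10.21 − 5.60 = 4.61; fold change = 2^-4.61 = 0.041
CG15820: ΔΔCt = (26.83−17.89) − (24.03−18.74) = 8.94 − 5.29 = 3.65; fold change = 2^-3.65 = 0.080
CG31473 has the largest |ΔΔCt| = 4.61.

0.041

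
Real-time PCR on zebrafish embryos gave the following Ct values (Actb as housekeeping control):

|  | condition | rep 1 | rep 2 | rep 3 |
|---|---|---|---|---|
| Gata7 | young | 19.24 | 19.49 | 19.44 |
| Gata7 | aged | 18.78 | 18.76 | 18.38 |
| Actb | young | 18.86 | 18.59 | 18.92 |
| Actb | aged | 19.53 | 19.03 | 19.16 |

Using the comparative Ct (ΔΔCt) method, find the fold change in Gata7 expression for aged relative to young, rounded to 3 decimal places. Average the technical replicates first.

Mean Ct: Gata7 young 19.390; Gata7 aged 18.640; Actb young 18.790; Actb aged 19.240
ΔCt(young) = 19.390 − 18.790 = 0.600
ΔCt(aged) = 18.640 − 19.240 = -0.600
ΔΔCt = -0.600 − 0.600 = -1.200
Fold change = 2^(−(-1.200)) = 2^1.200 = 2.2974

2.297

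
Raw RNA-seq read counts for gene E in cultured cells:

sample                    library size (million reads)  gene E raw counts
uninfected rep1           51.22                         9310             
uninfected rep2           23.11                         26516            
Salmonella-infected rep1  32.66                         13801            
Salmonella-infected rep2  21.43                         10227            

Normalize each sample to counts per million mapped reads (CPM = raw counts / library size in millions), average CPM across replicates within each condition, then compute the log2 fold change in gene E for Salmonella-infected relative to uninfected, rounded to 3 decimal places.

-0.563

CPM(uninfected rep1) = 9310 / 51.22 = 181.7649
CPM(uninfected rep2) = 26516 / 23.11 = 1147.3821
CPM(Salmonella-infected rep1) = 13801 / 32.66 = 422.5658
CPM(Salmonella-infected rep2) = 10227 / 21.43 = 477.2282
mean CPM(uninfected) = 664.5735; mean CPM(Salmonella-infected) = 449.8970
Fold change = 449.8970 / 664.5735 = 0.67697
log2(0.67697) = -0.5628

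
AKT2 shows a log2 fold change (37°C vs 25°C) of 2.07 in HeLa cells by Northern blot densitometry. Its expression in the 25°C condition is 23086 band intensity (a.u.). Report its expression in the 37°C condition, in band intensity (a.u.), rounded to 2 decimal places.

Fold change = 2^(2.07) = 4.1989
37°C expression = 23086 × 4.1989 = 96935.04

96935.04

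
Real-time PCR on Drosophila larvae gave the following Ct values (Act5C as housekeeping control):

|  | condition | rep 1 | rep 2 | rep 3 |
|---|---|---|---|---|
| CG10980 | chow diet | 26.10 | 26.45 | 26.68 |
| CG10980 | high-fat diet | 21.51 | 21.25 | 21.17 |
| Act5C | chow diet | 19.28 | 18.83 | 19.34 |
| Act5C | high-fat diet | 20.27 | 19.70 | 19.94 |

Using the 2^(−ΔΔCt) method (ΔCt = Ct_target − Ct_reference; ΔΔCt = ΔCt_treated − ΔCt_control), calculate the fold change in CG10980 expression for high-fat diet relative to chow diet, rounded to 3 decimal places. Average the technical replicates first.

60.548

Mean Ct: CG10980 chow diet 26.410; CG10980 high-fat diet 21.310; Act5C chow diet 19.150; Act5C high-fat diet 19.970
ΔCt(chow diet) = 26.410 − 19.150 = 7.260
ΔCt(high-fat diet) = 21.310 − 19.970 = 1.340
ΔΔCt = 1.340 − 7.260 = -5.920
Fold change = 2^(−(-5.920)) = 2^5.920 = 60.5477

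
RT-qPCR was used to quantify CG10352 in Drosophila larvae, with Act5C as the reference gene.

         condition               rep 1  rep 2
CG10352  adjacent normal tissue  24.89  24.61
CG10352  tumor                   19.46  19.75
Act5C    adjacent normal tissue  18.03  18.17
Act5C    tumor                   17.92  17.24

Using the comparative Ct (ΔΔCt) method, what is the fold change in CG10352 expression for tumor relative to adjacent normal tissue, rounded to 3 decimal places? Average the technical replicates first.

Mean Ct: CG10352 adjacent normal tissue 24.750; CG10352 tumor 19.605; Act5C adjacent normal tissue 18.100; Act5C tumor 17.580
ΔCt(adjacent normal tissue) = 24.750 − 18.100 = 6.650
ΔCt(tumor) = 19.605 − 17.580 = 2.025
ΔΔCt = 2.025 − 6.650 = -4.625
Fold change = 2^(−(-4.625)) = 2^4.625 = 24.6754

24.675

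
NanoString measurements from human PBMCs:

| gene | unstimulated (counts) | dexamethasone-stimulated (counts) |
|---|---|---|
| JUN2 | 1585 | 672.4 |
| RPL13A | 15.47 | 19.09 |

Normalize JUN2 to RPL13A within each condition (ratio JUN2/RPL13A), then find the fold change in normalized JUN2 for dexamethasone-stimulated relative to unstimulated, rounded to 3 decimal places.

0.344

JUN2/RPL13A (unstimulated) = 1585 / 15.47 = 102.46
JUN2/RPL13A (dexamethasone-stimulated) = 672.4 / 19.09 = 35.223
Fold change = 35.223 / 102.46 = 0.3438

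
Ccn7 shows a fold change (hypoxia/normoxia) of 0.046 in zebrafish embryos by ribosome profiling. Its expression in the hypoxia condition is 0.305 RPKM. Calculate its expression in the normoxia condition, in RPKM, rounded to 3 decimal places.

normoxia expression = 0.305 / 0.046 = 6.630

6.630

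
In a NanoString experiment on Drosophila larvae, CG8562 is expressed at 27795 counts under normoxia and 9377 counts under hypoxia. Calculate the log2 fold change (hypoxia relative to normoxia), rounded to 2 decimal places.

Fold change = 9377 / 27795 = 0.3374
log2(0.3374) = -1.568

-1.57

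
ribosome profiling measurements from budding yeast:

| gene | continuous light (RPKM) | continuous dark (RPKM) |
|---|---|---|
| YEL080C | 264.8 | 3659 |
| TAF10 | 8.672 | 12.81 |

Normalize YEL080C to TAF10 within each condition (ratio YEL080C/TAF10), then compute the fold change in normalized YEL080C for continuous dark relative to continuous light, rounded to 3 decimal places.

YEL080C/TAF10 (continuous light) = 264.8 / 8.672 = 30.535
YEL080C/TAF10 (continuous dark) = 3659 / 12.81 = 285.64
Fold change = 285.64 / 30.535 = 9.3544

9.354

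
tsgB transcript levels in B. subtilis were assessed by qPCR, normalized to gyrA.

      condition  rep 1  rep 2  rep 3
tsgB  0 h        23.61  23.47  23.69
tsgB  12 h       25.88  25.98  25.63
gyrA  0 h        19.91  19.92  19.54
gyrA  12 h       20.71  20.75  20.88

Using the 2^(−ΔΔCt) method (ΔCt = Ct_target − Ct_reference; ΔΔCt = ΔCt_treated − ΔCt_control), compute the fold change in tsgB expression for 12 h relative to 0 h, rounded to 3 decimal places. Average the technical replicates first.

Mean Ct: tsgB 0 h 23.590; tsgB 12 h 25.830; gyrA 0 h 19.790; gyrA 12 h 20.780
ΔCt(0 h) = 23.590 − 19.790 = 3.800
ΔCt(12 h) = 25.830 − 20.780 = 5.050
ΔΔCt = 5.050 − 3.800 = 1.250
Fold change = 2^(−1.250) = 0.4204

0.420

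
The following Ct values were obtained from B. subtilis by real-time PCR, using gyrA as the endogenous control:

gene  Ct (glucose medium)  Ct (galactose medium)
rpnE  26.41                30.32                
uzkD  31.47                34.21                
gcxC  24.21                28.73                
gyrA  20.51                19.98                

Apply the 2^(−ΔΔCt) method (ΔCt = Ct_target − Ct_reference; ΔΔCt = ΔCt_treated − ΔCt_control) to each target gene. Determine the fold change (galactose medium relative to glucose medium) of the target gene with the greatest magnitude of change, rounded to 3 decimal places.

0.030

rpnE: ΔΔCt = (30.32−19.98) − (26.41−20.51) = 10.34 − 5.90 = 4.44; fold change = 2^-4.44 = 0.046
uzkD: ΔΔCt = (34.21−19.98) − (31.47−20.51) = 14.23 − 10.96 = 3.27; fold change = 2^-3.27 = 0.104
gcxC: ΔΔCt = (28.73−19.98) − (24.21−20.51) = 8.75 − 3.70 = 5.05; fold change = 2^-5.05 = 0.030
gcxC has the largest |ΔΔCt| = 5.05.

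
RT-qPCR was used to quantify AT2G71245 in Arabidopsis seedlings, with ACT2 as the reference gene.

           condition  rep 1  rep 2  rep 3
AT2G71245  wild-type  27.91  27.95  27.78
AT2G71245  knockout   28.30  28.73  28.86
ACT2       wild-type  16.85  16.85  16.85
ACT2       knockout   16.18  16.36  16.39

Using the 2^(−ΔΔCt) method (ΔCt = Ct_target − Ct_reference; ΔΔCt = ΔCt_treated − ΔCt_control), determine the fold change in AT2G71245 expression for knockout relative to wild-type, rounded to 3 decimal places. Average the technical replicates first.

0.409

Mean Ct: AT2G71245 wild-type 27.880; AT2G71245 knockout 28.630; ACT2 wild-type 16.850; ACT2 knockout 16.310
ΔCt(wild-type) = 27.880 − 16.850 = 11.030
ΔCt(knockout) = 28.630 − 16.310 = 12.320
ΔΔCt = 12.320 − 11.030 = 1.290
Fold change = 2^(−1.290) = 0.4090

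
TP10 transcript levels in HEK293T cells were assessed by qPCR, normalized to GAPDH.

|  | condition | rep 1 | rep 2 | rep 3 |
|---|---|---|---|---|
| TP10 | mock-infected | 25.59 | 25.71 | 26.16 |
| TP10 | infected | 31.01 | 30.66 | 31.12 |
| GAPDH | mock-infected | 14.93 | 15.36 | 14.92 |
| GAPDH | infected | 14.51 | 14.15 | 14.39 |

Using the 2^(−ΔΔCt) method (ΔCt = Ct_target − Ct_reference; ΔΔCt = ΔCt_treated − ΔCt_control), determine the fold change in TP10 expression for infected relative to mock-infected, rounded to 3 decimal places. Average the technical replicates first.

0.018

Mean Ct: TP10 mock-infected 25.820; TP10 infected 30.930; GAPDH mock-infected 15.070; GAPDH infected 14.350
ΔCt(mock-infected) = 25.820 − 15.070 = 10.750
ΔCt(infected) = 30.930 − 14.350 = 16.580
ΔΔCt = 16.580 − 10.750 = 5.830
Fold change = 2^(−5.830) = 0.0176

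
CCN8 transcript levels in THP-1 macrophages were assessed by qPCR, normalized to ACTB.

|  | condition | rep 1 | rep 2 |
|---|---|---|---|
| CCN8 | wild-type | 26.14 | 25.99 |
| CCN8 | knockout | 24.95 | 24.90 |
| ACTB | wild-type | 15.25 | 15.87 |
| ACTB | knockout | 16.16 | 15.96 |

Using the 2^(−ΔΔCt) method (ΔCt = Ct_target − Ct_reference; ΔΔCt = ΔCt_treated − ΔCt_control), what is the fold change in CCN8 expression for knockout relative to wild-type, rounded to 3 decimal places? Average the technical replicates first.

3.117

Mean Ct: CCN8 wild-type 26.065; CCN8 knockout 24.925; ACTB wild-type 15.560; ACTB knockout 16.060
ΔCt(wild-type) = 26.065 − 15.560 = 10.505
ΔCt(knockout) = 24.925 − 16.060 = 8.865
ΔΔCt = 8.865 − 10.505 = -1.640
Fold change = 2^(−(-1.640)) = 2^1.640 = 3.1167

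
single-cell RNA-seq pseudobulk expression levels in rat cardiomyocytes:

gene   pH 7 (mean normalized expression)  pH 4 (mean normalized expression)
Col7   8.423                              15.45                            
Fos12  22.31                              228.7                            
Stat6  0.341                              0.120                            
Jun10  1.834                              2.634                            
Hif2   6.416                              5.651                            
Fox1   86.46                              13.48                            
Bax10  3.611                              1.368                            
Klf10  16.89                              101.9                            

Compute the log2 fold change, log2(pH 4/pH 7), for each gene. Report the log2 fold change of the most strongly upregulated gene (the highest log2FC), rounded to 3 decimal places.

log2(15.45/8.423) = 0.875  (Col7)
log2(228.7/22.31) = 3.358  (Fos12)
log2(0.120/0.341) = -1.507  (Stat6)
log2(2.634/1.834) = 0.522  (Jun10)
log2(5.651/6.416) = -0.183  (Hif2)
log2(13.48/86.46) = -2.681  (Fox1)
log2(1.368/3.611) = -1.400  (Bax10)
log2(101.9/16.89) = 2.593  (Klf10)
Fos12 is most strongly upregulated.

3.358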